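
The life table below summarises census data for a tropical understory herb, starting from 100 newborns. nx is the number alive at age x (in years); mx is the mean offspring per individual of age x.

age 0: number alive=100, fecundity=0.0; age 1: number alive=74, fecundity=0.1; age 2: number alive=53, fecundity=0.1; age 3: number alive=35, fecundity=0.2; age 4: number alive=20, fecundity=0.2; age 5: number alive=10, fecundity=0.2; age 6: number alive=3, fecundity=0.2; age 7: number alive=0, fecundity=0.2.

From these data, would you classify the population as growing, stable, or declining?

declining

lx = nx/n0 = nx/100: 1, 0.74, 0.53, 0.35, 0.2, 0.1, 0.03, 0
R0 = Σ lx·mx = 0 + 0.074 + 0.053 + 0.07 + 0.04 + 0.02 + 0.006 + 0 = 0.263
R0 < 1, so the population is declining.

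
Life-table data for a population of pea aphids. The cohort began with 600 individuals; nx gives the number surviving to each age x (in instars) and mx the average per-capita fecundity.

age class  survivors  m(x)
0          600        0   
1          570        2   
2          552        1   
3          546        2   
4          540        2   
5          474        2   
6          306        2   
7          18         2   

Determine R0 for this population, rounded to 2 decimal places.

9.10

lx = nx/n0 = nx/600: 1, 0.95, 0.92, 0.91, 0.9, 0.79, 0.51, 0.03
lx·mx by age: 0, 1.9, 0.92, 1.82, 1.8, 1.58, 1.02, 0.06
R0 = Σ lx·mx = 9.1 → 9.10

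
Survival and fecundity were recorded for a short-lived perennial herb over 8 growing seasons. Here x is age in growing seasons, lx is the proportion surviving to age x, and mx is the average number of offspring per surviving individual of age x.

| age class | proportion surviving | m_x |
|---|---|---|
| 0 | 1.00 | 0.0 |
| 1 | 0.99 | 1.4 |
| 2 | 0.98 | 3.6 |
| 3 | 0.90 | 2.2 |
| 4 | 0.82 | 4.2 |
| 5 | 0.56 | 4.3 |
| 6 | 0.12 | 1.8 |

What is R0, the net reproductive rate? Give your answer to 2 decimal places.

12.96

lx·mx by age: 0, 1.386, 3.528, 1.98, 3.444, 2.408, 0.216
R0 = Σ lx·mx = 12.962 → 12.96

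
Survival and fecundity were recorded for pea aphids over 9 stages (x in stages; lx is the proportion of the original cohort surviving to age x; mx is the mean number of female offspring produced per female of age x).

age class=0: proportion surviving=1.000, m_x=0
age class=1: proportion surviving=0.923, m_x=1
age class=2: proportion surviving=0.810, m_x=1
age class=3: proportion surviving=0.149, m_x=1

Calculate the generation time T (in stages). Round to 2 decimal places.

1.59

lx·mx: 0, 0.923, 0.81, 0.149 → R0 = 1.882
x·lx·mx: 0, 0.923, 1.62, 0.447 → Σ = 2.99
T = 2.99 / 1.882 = 1.588735… → 1.59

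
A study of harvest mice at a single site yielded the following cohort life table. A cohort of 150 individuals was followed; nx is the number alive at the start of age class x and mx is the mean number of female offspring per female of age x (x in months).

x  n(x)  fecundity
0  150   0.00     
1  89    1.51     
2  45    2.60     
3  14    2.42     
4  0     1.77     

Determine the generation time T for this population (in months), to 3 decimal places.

lx = nx/n0 = nx/150: 1, 0.59333…, 0.3, 0.09333…, 0
lx·mx: 0, 0.895933…, 0.78, 0.225867…, 0 → R0 = 1.9018…
x·lx·mx: 0, 0.895933…, 1.56, 0.6776…, 0 → Σ = 3.133533…
T = 3.133533… / 1.9018… = 1.647667… → 1.648

1.648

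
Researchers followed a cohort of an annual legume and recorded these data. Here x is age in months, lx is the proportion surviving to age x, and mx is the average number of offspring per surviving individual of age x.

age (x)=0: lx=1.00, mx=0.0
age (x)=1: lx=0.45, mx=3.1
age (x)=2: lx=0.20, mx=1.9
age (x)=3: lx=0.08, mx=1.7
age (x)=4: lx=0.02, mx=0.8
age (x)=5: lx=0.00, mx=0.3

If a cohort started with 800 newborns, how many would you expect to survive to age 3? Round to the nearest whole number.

Expected survivors = N0 · l_3 = 800 × 0.08 = 64 → 64

64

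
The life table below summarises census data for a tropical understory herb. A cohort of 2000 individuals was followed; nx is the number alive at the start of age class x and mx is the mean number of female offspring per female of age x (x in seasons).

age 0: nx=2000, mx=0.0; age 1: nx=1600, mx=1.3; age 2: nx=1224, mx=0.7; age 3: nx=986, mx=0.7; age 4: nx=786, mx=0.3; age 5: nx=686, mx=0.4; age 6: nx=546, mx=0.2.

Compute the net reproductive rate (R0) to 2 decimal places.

2.12

lx = nx/n0 = nx/2000: 1, 0.8, 0.612, 0.493, 0.393, 0.343, 0.273
lx·mx by age: 0, 1.04, 0.4284, 0.3451, 0.1179, 0.1372, 0.0546
R0 = Σ lx·mx = 2.1232 → 2.12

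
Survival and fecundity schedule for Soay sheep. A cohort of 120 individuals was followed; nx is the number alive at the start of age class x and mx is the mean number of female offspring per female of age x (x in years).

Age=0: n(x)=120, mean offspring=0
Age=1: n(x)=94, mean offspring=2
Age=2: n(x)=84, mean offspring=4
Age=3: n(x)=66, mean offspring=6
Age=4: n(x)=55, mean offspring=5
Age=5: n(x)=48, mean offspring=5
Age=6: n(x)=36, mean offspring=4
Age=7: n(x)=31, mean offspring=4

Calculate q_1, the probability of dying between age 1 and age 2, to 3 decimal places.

lx = nx/n0 = nx/120: 1, 0.78333…, 0.7, 0.55, 0.45833…, 0.4, 0.3, 0.25833…
q_1 = (l_1 − l_2) / l_1 = (0.783333… − 0.7) / 0.783333…
     = 0.083333… / 0.783333… = 0.106383… → 0.106

0.106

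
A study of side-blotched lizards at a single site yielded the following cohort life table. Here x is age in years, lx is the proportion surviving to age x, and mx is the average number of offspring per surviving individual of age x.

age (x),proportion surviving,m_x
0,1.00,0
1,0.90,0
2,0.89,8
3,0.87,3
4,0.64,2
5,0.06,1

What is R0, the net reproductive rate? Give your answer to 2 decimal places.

11.07

lx·mx by age: 0, 0, 7.12, 2.61, 1.28, 0.06
R0 = Σ lx·mx = 11.07 → 11.07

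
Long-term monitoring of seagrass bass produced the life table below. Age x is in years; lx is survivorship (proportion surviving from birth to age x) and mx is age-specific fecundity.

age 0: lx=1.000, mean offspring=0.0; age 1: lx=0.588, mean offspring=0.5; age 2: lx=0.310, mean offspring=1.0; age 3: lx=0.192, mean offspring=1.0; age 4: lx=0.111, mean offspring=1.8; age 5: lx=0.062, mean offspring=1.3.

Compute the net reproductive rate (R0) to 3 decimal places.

lx·mx by age: 0, 0.294, 0.31, 0.192, 0.1998, 0.0806
R0 = Σ lx·mx = 1.0764 → 1.076

1.076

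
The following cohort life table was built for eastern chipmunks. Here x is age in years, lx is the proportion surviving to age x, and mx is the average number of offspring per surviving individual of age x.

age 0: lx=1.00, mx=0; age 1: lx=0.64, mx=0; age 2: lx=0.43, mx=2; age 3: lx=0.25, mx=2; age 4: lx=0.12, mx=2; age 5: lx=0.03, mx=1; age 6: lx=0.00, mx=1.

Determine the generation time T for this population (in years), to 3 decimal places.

2.656

lx·mx: 0, 0, 0.86, 0.5, 0.24, 0.03, 0 → R0 = 1.63
x·lx·mx: 0, 0, 1.72, 1.5, 0.96, 0.15, 0 → Σ = 4.33
T = 4.33 / 1.63 = 2.656442… → 2.656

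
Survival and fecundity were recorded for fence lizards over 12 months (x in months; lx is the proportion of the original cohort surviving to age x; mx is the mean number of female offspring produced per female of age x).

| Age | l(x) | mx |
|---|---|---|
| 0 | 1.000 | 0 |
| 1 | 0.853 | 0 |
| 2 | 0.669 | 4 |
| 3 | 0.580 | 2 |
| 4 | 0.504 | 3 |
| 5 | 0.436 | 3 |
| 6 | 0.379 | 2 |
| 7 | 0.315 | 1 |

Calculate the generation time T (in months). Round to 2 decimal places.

3.65

lx·mx: 0, 0, 2.676, 1.16, 1.512, 1.308, 0.758, 0.315 → R0 = 7.729
x·lx·mx: 0, 0, 5.352, 3.48, 6.048, 6.54, 4.548, 2.205 → Σ = 28.173
T = 28.173 / 7.729 = 3.645103… → 3.65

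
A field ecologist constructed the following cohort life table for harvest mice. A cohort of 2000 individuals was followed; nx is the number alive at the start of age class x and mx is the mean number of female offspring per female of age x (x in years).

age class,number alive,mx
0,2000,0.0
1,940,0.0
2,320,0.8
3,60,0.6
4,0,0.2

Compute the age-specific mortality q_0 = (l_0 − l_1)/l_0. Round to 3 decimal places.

0.530

lx = nx/n0 = nx/2000: 1, 0.47, 0.16, 0.03, 0
q_0 = (l_0 − l_1) / l_0 = (1 − 0.47) / 1
     = 0.53 / 1 = 0.53 → 0.530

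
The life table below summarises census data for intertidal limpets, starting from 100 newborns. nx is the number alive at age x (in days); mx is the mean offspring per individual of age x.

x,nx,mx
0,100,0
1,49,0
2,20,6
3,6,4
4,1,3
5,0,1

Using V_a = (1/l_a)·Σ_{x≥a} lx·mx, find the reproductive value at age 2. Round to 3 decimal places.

7.350

lx = nx/n0 = nx/100: 1, 0.49, 0.2, 0.06, 0.01, 0
lx·mx for x ≥ 2: 1.2, 0.24, 0.03, 0 → sum = 1.47
V_2 = 1.47 / l_2 = 1.47 / 0.2 = 7.35 → 7.350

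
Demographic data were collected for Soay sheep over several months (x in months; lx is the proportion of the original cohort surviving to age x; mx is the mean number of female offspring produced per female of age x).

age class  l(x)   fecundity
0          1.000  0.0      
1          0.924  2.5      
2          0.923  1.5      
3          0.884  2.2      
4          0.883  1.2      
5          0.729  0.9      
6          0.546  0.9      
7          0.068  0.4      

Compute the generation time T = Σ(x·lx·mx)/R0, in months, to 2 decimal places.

lx·mx: 0, 2.31, 1.3845, 1.9448, 1.0596, 0.6561, 0.4914, 0.0272 → R0 = 7.8736
x·lx·mx: 0, 2.31, 2.769, 5.8344, 4.2384, 3.2805, 2.9484, 0.1904 → Σ = 21.5711
T = 21.5711 / 7.8736 = 2.739674… → 2.74

2.74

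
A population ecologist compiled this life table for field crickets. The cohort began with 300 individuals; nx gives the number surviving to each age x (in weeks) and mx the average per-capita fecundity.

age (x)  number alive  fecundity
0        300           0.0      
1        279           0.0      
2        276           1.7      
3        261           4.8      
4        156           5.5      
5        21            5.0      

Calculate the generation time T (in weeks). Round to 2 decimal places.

3.22

lx = nx/n0 = nx/300: 1, 0.93, 0.92, 0.87, 0.52, 0.07
lx·mx: 0, 0, 1.564, 4.176, 2.86, 0.35 → R0 = 8.95
x·lx·mx: 0, 0, 3.128, 12.528, 11.44, 1.75 → Σ = 28.846
T = 28.846 / 8.95 = 3.223017… → 3.22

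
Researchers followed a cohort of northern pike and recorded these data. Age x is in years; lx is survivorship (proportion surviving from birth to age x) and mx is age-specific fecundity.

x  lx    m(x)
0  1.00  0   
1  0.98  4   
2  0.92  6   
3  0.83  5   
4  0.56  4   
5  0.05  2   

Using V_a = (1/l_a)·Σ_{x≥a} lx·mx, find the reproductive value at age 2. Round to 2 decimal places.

13.05

lx·mx for x ≥ 2: 5.52, 4.15, 2.24, 0.1 → sum = 12.01
V_2 = 12.01 / l_2 = 12.01 / 0.92 = 13.054348… → 13.05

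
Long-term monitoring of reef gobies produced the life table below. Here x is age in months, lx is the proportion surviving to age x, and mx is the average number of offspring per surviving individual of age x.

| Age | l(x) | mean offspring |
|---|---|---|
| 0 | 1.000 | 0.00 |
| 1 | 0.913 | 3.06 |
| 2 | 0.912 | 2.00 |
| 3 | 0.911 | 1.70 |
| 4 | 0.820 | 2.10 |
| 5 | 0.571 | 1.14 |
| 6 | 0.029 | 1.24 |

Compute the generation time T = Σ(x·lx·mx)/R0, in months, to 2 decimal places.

2.50

lx·mx: 0, 2.79378, 1.824, 1.5487, 1.722, 0.65094, 0.03596 → R0 = 8.57538
x·lx·mx: 0, 2.79378, 3.648, 4.6461, 6.888, 3.2547, 0.21576 → Σ = 21.44634
T = 21.44634 / 8.57538 = 2.50092… → 2.50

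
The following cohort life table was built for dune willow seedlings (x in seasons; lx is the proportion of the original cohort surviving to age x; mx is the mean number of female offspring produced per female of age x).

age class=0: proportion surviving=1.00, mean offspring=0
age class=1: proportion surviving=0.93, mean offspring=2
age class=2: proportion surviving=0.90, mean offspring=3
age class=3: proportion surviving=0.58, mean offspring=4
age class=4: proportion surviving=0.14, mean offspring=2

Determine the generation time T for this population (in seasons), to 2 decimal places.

2.14

lx·mx: 0, 1.86, 2.7, 2.32, 0.28 → R0 = 7.16
x·lx·mx: 0, 1.86, 5.4, 6.96, 1.12 → Σ = 15.34
T = 15.34 / 7.16 = 2.142458… → 2.14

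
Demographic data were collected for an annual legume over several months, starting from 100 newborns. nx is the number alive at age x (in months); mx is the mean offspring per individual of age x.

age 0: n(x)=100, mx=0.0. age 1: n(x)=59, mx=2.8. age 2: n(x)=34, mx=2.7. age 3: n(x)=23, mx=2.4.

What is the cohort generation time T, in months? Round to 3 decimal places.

lx = nx/n0 = nx/100: 1, 0.59, 0.34, 0.23
lx·mx: 0, 1.652, 0.918, 0.552 → R0 = 3.122
x·lx·mx: 0, 1.652, 1.836, 1.656 → Σ = 5.144
T = 5.144 / 3.122 = 1.647662… → 1.648

1.648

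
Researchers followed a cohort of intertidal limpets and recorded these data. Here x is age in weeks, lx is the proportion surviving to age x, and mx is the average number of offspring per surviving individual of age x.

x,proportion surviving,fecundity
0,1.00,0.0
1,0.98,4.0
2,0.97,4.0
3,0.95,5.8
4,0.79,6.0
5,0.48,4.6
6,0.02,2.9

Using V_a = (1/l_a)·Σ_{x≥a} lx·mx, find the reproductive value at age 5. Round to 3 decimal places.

4.721

lx·mx for x ≥ 5: 2.208, 0.058 → sum = 2.266
V_5 = 2.266 / l_5 = 2.266 / 0.48 = 4.720833… → 4.721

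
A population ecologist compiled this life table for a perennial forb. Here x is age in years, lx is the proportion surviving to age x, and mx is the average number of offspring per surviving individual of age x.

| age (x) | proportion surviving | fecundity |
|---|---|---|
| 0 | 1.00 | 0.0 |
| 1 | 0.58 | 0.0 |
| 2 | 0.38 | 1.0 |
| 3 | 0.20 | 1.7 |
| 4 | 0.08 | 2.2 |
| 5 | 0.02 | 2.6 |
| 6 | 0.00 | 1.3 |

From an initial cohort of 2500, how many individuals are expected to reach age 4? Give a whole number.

Expected survivors = N0 · l_4 = 2500 × 0.08 = 200 → 200

200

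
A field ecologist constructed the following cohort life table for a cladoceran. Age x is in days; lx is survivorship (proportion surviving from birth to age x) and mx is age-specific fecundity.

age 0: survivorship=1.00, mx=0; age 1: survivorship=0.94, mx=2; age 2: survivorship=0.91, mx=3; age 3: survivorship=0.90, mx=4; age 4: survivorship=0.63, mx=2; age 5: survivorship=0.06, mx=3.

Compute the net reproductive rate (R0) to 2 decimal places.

9.65

lx·mx by age: 0, 1.88, 2.73, 3.6, 1.26, 0.18
R0 = Σ lx·mx = 9.65 → 9.65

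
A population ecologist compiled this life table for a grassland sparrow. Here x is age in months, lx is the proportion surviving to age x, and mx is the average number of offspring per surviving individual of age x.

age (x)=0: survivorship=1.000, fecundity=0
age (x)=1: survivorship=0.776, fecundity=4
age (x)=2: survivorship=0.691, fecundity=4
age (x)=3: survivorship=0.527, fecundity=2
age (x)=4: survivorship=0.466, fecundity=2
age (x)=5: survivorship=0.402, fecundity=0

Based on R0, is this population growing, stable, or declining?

growing

R0 = Σ lx·mx = 0 + 3.104 + 2.764 + 1.054 + 0.932 + 0 = 7.854
R0 > 1, so the population is growing.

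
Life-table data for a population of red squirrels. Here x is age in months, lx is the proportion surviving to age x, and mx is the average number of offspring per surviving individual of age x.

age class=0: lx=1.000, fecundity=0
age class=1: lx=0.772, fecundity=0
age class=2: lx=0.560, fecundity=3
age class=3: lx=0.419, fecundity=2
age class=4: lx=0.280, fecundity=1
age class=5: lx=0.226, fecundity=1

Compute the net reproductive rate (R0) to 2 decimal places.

lx·mx by age: 0, 0, 1.68, 0.838, 0.28, 0.226
R0 = Σ lx·mx = 3.024 → 3.02

3.02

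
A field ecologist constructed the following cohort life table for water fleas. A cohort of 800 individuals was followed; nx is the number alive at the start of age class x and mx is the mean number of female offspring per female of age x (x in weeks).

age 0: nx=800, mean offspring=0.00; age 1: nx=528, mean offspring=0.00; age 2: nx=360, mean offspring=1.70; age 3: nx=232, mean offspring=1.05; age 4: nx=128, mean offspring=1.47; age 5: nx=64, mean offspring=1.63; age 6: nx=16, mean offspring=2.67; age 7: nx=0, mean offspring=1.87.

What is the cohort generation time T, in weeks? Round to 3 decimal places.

lx = nx/n0 = nx/800: 1, 0.66, 0.45, 0.29, 0.16, 0.08, 0.02, 0
lx·mx: 0, 0, 0.765, 0.3045, 0.2352, 0.1304, 0.0534, 0 → R0 = 1.4885
x·lx·mx: 0, 0, 1.53, 0.9135, 0.9408, 0.652, 0.3204, 0 → Σ = 4.3567
T = 4.3567 / 1.4885 = 2.926906… → 2.927

2.927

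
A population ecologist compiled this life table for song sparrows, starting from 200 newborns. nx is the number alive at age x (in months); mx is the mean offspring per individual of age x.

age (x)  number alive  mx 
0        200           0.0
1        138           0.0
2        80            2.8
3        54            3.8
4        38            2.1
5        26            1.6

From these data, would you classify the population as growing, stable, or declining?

growing

lx = nx/n0 = nx/200: 1, 0.69, 0.4, 0.27, 0.19, 0.13
R0 = Σ lx·mx = 0 + 0 + 1.12 + 1.026 + 0.399 + 0.208 = 2.753
R0 > 1, so the population is growing.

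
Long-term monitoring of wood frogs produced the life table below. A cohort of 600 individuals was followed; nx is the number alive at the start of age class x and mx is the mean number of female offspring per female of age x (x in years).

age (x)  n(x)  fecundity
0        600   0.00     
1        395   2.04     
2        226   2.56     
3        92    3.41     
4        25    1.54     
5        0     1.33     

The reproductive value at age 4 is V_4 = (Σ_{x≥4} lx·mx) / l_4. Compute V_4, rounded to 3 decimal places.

lx = nx/n0 = nx/600: 1, 0.65833…, 0.37667…, 0.15333…, 0.04167…, 0
lx·mx for x ≥ 4: 0.064167…, 0 → sum = 0.064167…
V_4 = 0.064167… / l_4 = 0.064167… / 0.041667… = 1.54… → 1.540

1.540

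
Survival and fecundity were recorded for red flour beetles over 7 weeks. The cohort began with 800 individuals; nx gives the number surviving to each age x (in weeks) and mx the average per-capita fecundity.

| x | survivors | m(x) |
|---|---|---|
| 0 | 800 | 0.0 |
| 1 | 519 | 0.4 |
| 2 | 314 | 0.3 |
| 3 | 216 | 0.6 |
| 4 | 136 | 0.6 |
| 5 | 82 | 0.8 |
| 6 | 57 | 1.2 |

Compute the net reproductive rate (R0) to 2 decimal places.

lx = nx/n0 = nx/800: 1, 0.64875, 0.3925, 0.27, 0.17, 0.1025, 0.07125
lx·mx by age: 0, 0.2595, 0.11775, 0.162, 0.102, 0.082, 0.0855
R0 = Σ lx·mx = 0.80875 → 0.81

0.81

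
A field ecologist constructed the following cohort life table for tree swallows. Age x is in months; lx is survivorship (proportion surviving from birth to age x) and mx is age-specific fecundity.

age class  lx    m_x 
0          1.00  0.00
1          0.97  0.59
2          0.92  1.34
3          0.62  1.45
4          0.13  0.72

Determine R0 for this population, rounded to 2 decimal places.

2.80

lx·mx by age: 0, 0.5723, 1.2328, 0.899, 0.0936
R0 = Σ lx·mx = 2.7977 → 2.80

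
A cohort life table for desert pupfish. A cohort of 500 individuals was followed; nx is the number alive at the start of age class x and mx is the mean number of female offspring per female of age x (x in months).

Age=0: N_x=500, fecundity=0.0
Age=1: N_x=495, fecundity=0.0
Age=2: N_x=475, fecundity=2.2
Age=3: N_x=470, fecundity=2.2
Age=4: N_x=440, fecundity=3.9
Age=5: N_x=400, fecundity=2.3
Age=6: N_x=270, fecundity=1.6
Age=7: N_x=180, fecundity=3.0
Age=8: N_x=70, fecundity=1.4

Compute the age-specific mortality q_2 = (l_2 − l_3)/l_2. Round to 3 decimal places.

lx = nx/n0 = nx/500: 1, 0.99, 0.95, 0.94, 0.88, 0.8, 0.54, 0.36, 0.14
q_2 = (l_2 − l_3) / l_2 = (0.95 − 0.94) / 0.95
     = 0.01 / 0.95 = 0.010526… → 0.011

0.011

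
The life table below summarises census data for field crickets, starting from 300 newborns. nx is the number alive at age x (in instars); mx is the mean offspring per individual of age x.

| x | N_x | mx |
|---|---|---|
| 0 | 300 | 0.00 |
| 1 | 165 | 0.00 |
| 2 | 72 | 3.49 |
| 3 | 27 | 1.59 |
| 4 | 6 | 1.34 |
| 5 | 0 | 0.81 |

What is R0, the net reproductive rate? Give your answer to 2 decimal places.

1.01

lx = nx/n0 = nx/300: 1, 0.55, 0.24, 0.09, 0.02, 0
lx·mx by age: 0, 0, 0.8376, 0.1431, 0.0268, 0
R0 = Σ lx·mx = 1.0075 → 1.01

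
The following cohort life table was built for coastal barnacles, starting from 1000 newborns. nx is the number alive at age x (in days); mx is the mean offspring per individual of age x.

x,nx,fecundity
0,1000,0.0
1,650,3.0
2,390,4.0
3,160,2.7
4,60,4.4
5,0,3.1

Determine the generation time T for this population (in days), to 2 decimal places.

lx = nx/n0 = nx/1000: 1, 0.65, 0.39, 0.16, 0.06, 0
lx·mx: 0, 1.95, 1.56, 0.432, 0.264, 0 → R0 = 4.206
x·lx·mx: 0, 1.95, 3.12, 1.296, 1.056, 0 → Σ = 7.422
T = 7.422 / 4.206 = 1.764622… → 1.76

1.76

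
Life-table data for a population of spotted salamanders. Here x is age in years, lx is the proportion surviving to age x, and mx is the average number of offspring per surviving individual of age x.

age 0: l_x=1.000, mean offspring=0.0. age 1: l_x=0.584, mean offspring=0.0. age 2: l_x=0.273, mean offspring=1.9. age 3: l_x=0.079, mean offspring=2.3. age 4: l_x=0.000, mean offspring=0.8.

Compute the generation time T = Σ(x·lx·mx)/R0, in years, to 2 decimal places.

lx·mx: 0, 0, 0.5187, 0.1817, 0 → R0 = 0.7004
x·lx·mx: 0, 0, 1.0374, 0.5451, 0 → Σ = 1.5825
T = 1.5825 / 0.7004 = 2.259423… → 2.26

2.26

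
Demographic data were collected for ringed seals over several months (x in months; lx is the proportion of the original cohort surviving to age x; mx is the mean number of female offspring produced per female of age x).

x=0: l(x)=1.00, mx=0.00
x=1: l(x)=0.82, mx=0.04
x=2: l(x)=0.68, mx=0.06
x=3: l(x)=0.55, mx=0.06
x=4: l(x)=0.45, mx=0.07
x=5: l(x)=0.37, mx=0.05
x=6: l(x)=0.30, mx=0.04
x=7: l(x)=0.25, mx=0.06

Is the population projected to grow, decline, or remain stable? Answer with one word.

declining

R0 = Σ lx·mx = 0 + 0.0328 + 0.0408 + 0.033 + 0.0315 + 0.0185 + 0.012 + 0.015 = 0.1836
R0 < 1, so the population is declining.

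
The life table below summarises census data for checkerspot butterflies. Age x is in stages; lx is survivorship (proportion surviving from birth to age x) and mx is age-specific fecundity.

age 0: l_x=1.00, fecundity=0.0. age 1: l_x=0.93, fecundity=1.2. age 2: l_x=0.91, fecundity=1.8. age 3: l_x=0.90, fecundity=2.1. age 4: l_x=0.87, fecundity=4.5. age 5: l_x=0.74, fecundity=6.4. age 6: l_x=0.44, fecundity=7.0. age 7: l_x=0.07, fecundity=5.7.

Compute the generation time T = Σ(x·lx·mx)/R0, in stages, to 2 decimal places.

4.21

lx·mx: 0, 1.116, 1.638, 1.89, 3.915, 4.736, 3.08, 0.399 → R0 = 16.774
x·lx·mx: 0, 1.116, 3.276, 5.67, 15.66, 23.68, 18.48, 2.793 → Σ = 70.675
T = 70.675 / 16.774 = 4.213366… → 4.21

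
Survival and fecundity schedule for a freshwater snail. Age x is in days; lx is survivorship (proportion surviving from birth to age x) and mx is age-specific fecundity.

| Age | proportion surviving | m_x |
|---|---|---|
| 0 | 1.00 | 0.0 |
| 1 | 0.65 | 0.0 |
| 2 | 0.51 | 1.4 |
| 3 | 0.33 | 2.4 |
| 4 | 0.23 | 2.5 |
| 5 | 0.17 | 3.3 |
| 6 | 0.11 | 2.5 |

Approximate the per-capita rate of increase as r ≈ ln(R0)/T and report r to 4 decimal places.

R0 = Σ lx·mx = 0 + 0 + 0.714 + 0.792 + 0.575 + 0.561 + 0.275 = 2.917
Σ x·lx·mx = 10.559; T = 10.559/2.917 = 3.61981…
r ≈ ln(R0)/T = ln(2.917)/3.61981… = 0.295749… → 0.2957

0.2957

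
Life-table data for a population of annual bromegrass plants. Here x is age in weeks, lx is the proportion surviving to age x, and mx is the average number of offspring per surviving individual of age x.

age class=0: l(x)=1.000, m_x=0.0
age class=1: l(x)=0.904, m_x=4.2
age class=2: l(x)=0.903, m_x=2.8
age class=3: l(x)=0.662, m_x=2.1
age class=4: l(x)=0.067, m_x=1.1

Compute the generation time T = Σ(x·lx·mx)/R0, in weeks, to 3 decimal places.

1.710

lx·mx: 0, 3.7968, 2.5284, 1.3902, 0.0737 → R0 = 7.7891
x·lx·mx: 0, 3.7968, 5.0568, 4.1706, 0.2948 → Σ = 13.319
T = 13.319 / 7.7891 = 1.709954… → 1.710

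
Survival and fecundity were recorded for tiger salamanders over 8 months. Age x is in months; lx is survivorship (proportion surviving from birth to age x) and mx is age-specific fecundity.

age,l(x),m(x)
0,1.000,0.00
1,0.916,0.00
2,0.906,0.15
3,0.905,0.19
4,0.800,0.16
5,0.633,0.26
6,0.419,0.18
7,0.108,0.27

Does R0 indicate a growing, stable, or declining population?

declining

R0 = Σ lx·mx = 0 + 0 + 0.1359 + 0.17195 + 0.128 + 0.16458 + 0.07542 + 0.02916 = 0.70501
R0 < 1, so the population is declining.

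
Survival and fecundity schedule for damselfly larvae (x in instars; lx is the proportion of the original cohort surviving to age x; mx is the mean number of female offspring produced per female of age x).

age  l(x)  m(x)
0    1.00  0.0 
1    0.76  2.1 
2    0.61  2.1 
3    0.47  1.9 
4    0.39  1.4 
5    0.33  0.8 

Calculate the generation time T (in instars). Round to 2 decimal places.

2.26

lx·mx: 0, 1.596, 1.281, 0.893, 0.546, 0.264 → R0 = 4.58
x·lx·mx: 0, 1.596, 2.562, 2.679, 2.184, 1.32 → Σ = 10.341
T = 10.341 / 4.58 = 2.25786… → 2.26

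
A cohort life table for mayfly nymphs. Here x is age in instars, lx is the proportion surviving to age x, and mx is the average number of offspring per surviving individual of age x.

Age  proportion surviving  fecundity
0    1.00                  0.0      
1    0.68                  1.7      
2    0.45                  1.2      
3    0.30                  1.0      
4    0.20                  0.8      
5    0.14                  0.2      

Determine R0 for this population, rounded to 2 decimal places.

2.18

lx·mx by age: 0, 1.156, 0.54, 0.3, 0.16, 0.028
R0 = Σ lx·mx = 2.184 → 2.18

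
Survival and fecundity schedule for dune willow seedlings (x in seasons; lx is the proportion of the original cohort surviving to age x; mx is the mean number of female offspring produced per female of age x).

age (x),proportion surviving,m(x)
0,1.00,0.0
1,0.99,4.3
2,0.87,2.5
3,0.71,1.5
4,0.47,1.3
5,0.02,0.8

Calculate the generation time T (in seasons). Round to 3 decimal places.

1.763

lx·mx: 0, 4.257, 2.175, 1.065, 0.611, 0.016 → R0 = 8.124
x·lx·mx: 0, 4.257, 4.35, 3.195, 2.444, 0.08 → Σ = 14.326
T = 14.326 / 8.124 = 1.763417… → 1.763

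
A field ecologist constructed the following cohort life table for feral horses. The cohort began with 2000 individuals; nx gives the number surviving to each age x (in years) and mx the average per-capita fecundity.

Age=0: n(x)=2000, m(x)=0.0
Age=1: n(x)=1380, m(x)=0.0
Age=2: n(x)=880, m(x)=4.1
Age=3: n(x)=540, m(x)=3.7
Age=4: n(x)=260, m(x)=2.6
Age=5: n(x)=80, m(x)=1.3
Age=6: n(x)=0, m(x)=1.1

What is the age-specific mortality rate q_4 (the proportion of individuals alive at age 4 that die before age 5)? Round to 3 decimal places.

0.692

lx = nx/n0 = nx/2000: 1, 0.69, 0.44, 0.27, 0.13, 0.04, 0
q_4 = (l_4 − l_5) / l_4 = (0.13 − 0.04) / 0.13
     = 0.09 / 0.13 = 0.692308… → 0.692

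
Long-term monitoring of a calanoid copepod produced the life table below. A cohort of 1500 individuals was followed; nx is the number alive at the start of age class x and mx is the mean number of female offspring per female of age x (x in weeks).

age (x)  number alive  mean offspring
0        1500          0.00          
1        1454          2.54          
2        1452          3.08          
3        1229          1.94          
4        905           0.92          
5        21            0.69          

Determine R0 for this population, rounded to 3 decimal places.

lx = nx/n0 = nx/1500: 1, 0.96933…, 0.968, 0.81933…, 0.60333…, 0.014
lx·mx by age: 0, 2.462107…, 2.98144, 1.589507…, 0.555067…, 0.00966
R0 = Σ lx·mx = 7.59778… → 7.598

7.598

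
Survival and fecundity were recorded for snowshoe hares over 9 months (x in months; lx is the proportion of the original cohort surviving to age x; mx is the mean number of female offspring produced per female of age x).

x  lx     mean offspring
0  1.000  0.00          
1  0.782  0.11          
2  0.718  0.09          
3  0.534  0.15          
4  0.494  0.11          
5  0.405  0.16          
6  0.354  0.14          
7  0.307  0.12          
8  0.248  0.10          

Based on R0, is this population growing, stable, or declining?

R0 = Σ lx·mx = 0 + 0.08602 + 0.06462 + 0.0801 + 0.05434 + 0.0648 + 0.04956 + 0.03684 + 0.0248 = 0.46108
R0 < 1, so the population is declining.

declining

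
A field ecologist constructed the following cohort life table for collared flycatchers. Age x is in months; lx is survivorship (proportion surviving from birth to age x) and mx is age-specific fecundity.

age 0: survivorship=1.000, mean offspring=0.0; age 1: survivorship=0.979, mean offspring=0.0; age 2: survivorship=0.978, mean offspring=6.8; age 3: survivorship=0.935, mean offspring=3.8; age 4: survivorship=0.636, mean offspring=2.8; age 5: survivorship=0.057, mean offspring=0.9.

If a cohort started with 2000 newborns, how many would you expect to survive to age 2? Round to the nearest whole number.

1956

Expected survivors = N0 · l_2 = 2000 × 0.978 = 1956 → 1956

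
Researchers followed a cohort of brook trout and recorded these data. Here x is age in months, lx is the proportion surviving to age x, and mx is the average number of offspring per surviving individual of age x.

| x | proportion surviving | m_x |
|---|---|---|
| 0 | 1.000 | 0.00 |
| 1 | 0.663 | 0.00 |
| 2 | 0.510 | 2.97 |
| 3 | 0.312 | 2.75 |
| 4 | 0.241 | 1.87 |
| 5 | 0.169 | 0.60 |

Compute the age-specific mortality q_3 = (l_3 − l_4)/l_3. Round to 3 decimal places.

0.228

q_3 = (l_3 − l_4) / l_3 = (0.312 − 0.241) / 0.312
     = 0.071 / 0.312 = 0.227564… → 0.228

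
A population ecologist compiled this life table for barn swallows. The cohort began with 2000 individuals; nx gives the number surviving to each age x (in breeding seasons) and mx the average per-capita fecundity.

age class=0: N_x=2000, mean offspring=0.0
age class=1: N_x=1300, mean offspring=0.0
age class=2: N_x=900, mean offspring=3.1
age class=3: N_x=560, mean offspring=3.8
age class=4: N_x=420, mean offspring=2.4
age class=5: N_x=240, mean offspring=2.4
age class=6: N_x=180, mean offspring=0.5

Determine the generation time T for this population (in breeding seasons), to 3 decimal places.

2.945

lx = nx/n0 = nx/2000: 1, 0.65, 0.45, 0.28, 0.21, 0.12, 0.09
lx·mx: 0, 0, 1.395, 1.064, 0.504, 0.288, 0.045 → R0 = 3.296
x·lx·mx: 0, 0, 2.79, 3.192, 2.016, 1.44, 0.27 → Σ = 9.708
T = 9.708 / 3.296 = 2.945388… → 2.945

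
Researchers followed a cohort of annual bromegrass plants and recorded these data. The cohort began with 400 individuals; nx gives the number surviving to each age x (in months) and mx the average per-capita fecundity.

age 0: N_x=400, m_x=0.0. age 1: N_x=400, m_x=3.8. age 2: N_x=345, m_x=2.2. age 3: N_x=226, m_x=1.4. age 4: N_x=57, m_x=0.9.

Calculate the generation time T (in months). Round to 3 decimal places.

1.584

lx = nx/n0 = nx/400: 1, 1, 0.8625, 0.565, 0.1425
lx·mx: 0, 3.8, 1.8975, 0.791, 0.12825 → R0 = 6.61675
x·lx·mx: 0, 3.8, 3.795, 2.373, 0.513 → Σ = 10.481
T = 10.481 / 6.61675 = 1.58401… → 1.584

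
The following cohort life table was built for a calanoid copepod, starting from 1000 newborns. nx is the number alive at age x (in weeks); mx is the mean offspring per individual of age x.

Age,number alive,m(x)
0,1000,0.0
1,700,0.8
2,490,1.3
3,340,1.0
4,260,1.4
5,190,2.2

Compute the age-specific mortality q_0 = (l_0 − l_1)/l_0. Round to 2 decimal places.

lx = nx/n0 = nx/1000: 1, 0.7, 0.49, 0.34, 0.26, 0.19
q_0 = (l_0 − l_1) / l_0 = (1 − 0.7) / 1
     = 0.3 / 1 = 0.3 → 0.30

0.30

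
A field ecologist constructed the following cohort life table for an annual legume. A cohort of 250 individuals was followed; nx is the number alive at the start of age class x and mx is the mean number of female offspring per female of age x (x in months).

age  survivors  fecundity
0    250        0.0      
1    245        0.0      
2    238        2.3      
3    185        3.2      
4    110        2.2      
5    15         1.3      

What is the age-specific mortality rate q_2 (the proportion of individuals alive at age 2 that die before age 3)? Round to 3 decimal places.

0.223

lx = nx/n0 = nx/250: 1, 0.98, 0.952, 0.74, 0.44, 0.06
q_2 = (l_2 − l_3) / l_2 = (0.952 − 0.74) / 0.952
     = 0.212 / 0.952 = 0.222689… → 0.223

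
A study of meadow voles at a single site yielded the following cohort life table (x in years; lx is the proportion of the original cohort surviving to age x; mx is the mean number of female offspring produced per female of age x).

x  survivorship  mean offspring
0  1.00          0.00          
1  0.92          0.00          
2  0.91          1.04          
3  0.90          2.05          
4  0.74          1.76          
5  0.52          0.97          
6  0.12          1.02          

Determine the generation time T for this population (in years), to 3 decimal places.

3.367

lx·mx: 0, 0, 0.9464, 1.845, 1.3024, 0.5044, 0.1224 → R0 = 4.7206
x·lx·mx: 0, 0, 1.8928, 5.535, 5.2096, 2.522, 0.7344 → Σ = 15.8938
T = 15.8938 / 4.7206 = 3.366903… → 3.367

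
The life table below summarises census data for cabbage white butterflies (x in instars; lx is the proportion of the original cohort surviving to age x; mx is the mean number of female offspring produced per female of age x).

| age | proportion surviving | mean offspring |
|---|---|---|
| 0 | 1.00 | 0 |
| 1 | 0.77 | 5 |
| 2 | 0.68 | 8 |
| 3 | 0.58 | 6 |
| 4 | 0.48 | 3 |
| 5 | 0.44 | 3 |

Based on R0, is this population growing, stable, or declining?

growing

R0 = Σ lx·mx = 0 + 3.85 + 5.44 + 3.48 + 1.44 + 1.32 = 15.53
R0 > 1, so the population is growing.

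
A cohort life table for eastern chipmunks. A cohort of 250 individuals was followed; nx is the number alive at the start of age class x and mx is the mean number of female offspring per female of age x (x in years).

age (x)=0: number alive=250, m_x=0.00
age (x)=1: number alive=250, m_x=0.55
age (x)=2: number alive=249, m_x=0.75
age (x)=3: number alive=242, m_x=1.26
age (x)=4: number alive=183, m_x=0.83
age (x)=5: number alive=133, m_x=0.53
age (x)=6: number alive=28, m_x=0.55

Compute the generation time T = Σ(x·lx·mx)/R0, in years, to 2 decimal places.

2.86

lx = nx/n0 = nx/250: 1, 1, 0.996, 0.968, 0.732, 0.532, 0.112
lx·mx: 0, 0.55, 0.747, 1.21968, 0.60756, 0.28196, 0.0616 → R0 = 3.4678
x·lx·mx: 0, 0.55, 1.494, 3.65904, 2.43024, 1.4098, 0.3696 → Σ = 9.91268
T = 9.91268 / 3.4678 = 2.858492… → 2.86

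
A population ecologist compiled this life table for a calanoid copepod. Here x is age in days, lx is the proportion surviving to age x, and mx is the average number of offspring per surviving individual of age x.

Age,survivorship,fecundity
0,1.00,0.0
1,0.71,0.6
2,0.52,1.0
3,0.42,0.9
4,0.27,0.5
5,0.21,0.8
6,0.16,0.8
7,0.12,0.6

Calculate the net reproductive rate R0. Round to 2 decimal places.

lx·mx by age: 0, 0.426, 0.52, 0.378, 0.135, 0.168, 0.128, 0.072
R0 = Σ lx·mx = 1.827 → 1.83

1.83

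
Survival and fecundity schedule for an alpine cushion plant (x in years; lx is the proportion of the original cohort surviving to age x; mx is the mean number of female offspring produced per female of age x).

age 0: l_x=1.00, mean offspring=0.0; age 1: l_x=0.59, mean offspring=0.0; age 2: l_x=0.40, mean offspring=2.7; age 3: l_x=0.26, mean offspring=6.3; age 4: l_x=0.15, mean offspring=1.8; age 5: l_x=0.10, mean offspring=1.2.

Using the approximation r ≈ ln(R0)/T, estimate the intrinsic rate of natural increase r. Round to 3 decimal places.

0.403

R0 = Σ lx·mx = 0 + 0 + 1.08 + 1.638 + 0.27 + 0.12 = 3.108
Σ x·lx·mx = 8.754; T = 8.754/3.108 = 2.8166…
r ≈ ln(R0)/T = ln(3.108)/2.8166… = 0.40261… → 0.403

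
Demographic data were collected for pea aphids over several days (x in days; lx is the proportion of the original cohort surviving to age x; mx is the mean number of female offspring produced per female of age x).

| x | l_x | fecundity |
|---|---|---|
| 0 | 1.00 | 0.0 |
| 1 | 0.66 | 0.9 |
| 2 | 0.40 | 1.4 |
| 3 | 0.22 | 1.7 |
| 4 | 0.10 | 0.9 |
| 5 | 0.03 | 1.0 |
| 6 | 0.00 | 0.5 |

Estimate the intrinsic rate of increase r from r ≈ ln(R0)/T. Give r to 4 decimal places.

0.2460

R0 = Σ lx·mx = 0 + 0.594 + 0.56 + 0.374 + 0.09 + 0.03 + 0 = 1.648
Σ x·lx·mx = 3.346; T = 3.346/1.648 = 2.03034…
r ≈ ln(R0)/T = ln(1.648)/2.03034… = 0.246049… → 0.2460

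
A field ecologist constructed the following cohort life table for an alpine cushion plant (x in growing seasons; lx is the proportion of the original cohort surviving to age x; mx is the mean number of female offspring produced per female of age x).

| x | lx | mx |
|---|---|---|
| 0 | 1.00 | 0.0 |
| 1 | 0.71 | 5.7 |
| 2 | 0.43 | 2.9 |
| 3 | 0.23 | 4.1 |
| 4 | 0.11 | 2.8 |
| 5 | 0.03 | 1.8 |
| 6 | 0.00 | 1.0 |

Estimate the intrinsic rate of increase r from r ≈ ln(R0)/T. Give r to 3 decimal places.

R0 = Σ lx·mx = 0 + 4.047 + 1.247 + 0.943 + 0.308 + 0.054 + 0 = 6.599
Σ x·lx·mx = 10.872; T = 10.872/6.599 = 1.64752…
r ≈ ln(R0)/T = ln(6.599)/1.64752… = 1.14531… → 1.145

1.145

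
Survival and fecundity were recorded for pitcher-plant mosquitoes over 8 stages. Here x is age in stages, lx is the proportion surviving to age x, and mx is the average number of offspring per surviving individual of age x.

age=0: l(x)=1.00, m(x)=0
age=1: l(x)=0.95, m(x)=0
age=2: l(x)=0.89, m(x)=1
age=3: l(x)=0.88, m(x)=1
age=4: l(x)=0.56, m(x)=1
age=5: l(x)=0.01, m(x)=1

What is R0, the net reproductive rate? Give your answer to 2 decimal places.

lx·mx by age: 0, 0, 0.89, 0.88, 0.56, 0.01
R0 = Σ lx·mx = 2.34 → 2.34

2.34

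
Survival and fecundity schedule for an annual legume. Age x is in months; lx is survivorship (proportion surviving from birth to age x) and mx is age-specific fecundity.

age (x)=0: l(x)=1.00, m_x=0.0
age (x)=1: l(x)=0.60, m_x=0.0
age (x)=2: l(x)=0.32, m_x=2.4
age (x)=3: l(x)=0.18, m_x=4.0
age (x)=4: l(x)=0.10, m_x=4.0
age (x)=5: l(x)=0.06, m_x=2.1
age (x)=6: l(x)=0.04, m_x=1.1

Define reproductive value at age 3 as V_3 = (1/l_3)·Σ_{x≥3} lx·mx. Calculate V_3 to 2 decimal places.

7.17

lx·mx for x ≥ 3: 0.72, 0.4, 0.126, 0.044 → sum = 1.29
V_3 = 1.29 / l_3 = 1.29 / 0.18 = 7.166667… → 7.17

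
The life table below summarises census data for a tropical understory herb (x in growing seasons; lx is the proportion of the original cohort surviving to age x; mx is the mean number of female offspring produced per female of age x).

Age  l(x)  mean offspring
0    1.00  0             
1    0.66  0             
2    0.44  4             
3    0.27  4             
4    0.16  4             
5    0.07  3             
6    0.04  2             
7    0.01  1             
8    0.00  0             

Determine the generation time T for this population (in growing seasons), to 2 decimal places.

2.89

lx·mx: 0, 0, 1.76, 1.08, 0.64, 0.21, 0.08, 0.01, 0 → R0 = 3.78
x·lx·mx: 0, 0, 3.52, 3.24, 2.56, 1.05, 0.48, 0.07, 0 → Σ = 10.92
T = 10.92 / 3.78 = 2.888889… → 2.89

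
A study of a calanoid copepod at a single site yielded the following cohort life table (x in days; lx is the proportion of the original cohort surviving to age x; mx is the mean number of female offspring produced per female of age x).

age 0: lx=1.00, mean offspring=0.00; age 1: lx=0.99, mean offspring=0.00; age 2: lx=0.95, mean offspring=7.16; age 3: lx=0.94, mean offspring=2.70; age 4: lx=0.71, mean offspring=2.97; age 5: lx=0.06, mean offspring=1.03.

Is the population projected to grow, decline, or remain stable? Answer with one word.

growing

R0 = Σ lx·mx = 0 + 0 + 6.802 + 2.538 + 2.1087 + 0.0618 = 11.5105
R0 > 1, so the population is growing.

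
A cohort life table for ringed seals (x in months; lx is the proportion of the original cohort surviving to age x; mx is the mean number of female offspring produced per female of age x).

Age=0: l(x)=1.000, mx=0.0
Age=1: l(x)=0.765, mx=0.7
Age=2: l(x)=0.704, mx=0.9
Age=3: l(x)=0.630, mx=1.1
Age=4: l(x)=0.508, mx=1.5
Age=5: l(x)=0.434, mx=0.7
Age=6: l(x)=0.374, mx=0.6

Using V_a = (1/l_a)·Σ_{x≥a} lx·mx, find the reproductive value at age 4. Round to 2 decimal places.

lx·mx for x ≥ 4: 0.762, 0.3038, 0.2244 → sum = 1.2902
V_4 = 1.2902 / l_4 = 1.2902 / 0.508 = 2.539764… → 2.54

2.54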